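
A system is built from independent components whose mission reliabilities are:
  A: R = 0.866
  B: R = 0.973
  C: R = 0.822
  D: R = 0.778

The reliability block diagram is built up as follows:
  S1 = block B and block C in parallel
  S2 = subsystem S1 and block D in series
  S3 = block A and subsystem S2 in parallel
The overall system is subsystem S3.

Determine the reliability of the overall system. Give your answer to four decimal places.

0.9698

Parallel (B and C): 1 − (1 − 0.973000)(1 − 0.822000) = 0.995194
Series ([0.995194] and D): 0.995194 × 0.778000 = 0.774261
Parallel (A and [0.774261]): 1 − (1 − 0.866000)(1 − 0.774261) = 0.9698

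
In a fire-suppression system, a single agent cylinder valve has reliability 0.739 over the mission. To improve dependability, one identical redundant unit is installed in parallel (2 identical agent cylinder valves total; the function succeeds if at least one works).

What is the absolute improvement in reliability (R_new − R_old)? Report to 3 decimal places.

R_before = 0.739
R_after = 1 − (1 − 0.739)^2 = 0.932
ΔR = 0.932 − 0.739 = 0.193

0.193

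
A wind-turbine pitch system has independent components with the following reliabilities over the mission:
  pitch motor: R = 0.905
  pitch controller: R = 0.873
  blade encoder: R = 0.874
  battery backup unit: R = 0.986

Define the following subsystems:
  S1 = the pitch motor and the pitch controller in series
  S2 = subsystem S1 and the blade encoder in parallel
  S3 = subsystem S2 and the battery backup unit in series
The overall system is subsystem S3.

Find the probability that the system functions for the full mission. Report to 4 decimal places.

0.9599

Series (pitch motor and pitch controller): 0.905000 × 0.873000 = 0.790065
Parallel ([0.790065] and blade encoder): 1 − (1 − 0.790065)(1 − 0.874000) = 0.973548
Series ([0.973548] and battery backup unit): 0.973548 × 0.986000 = 0.9599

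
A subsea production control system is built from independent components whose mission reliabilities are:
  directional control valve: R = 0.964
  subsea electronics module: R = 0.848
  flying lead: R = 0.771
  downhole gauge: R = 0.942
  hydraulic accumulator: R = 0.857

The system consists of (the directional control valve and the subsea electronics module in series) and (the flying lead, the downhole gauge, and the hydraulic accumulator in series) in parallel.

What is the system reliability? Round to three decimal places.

Series (directional control valve and subsea electronics module): 0.96400 × 0.84800 = 0.81747
Series (flying lead, downhole gauge, and hydraulic accumulator): 0.77100 × 0.94200 × 0.85700 = 0.62242
Parallel ([0.81747] and [0.62242]): 1 − (1 − 0.81747)(1 − 0.62242) = 0.931

0.931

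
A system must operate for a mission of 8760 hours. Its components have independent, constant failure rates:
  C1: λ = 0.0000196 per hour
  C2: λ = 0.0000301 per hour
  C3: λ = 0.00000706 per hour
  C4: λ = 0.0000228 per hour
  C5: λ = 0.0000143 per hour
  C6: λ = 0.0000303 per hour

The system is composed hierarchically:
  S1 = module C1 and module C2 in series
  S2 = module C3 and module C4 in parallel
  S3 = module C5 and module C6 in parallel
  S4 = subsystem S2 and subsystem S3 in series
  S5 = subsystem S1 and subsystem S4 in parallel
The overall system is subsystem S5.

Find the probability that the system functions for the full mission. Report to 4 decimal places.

0.9866

R(C1) = exp(−0.0000196 × 8760) = 0.842235
R(C2) = exp(−0.0000301 × 8760) = 0.768222
R(C3) = exp(−0.00000706 × 8760) = 0.940028
R(C4) = exp(−0.0000228 × 8760) = 0.818953
R(C5) = exp(−0.0000143 × 8760) = 0.882260
R(C6) = exp(−0.0000303 × 8760) = 0.766878
Series (C1 and C2): 0.842235 × 0.768222 = 0.647023
Parallel (C3 and C4): 1 − (1 − 0.940028)(1 − 0.818953) = 0.989142
Parallel (C5 and C6): 1 − (1 − 0.882260)(1 − 0.766878) = 0.972552
Series ([0.989142] and [0.972552]): 0.989142 × 0.972552 = 0.961992
Parallel ([0.647023] and [0.961992]): 1 − (1 − 0.647023)(1 − 0.961992) = 0.9866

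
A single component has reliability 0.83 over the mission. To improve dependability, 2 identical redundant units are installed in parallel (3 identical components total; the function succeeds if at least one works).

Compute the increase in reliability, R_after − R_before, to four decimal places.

0.1651

R_before = 0.83
R_after = 1 − (1 − 0.83)^3 = 0.9951
ΔR = 0.9951 − 0.83 = 0.1651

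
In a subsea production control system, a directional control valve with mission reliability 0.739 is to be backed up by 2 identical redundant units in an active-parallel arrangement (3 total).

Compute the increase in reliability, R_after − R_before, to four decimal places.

R_before = 0.739
R_after = 1 − (1 − 0.739)^3 = 0.9822
ΔR = 0.9822 − 0.739 = 0.2432

0.2432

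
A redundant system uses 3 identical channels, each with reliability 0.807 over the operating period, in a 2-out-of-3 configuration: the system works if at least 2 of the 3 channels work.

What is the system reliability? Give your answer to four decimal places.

0.9026

R = Σ_{i=2}^{3} C(3,i) p^i (1−p)^{3−i} with p = 0.807
C(3,2)·0.807^2·0.193^1 = 0.377073
C(3,3)·0.807^3·0.193^0 = 0.525558
Sum = 0.9026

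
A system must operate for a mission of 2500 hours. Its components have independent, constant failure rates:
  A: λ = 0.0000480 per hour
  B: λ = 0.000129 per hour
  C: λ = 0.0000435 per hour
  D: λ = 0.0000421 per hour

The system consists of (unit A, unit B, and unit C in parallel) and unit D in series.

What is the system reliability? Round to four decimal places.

R(A) = exp(−0.0000480 × 2500) = 0.886920
R(B) = exp(−0.000129 × 2500) = 0.724336
R(C) = exp(−0.0000435 × 2500) = 0.896955
R(D) = exp(−0.0000421 × 2500) = 0.900099
Parallel (A, B, and C): 1 − (1 − 0.886920)(1 − 0.724336)(1 − 0.896955) = 0.996788
Series ([0.996788] and D): 0.996788 × 0.900099 = 0.8972

0.8972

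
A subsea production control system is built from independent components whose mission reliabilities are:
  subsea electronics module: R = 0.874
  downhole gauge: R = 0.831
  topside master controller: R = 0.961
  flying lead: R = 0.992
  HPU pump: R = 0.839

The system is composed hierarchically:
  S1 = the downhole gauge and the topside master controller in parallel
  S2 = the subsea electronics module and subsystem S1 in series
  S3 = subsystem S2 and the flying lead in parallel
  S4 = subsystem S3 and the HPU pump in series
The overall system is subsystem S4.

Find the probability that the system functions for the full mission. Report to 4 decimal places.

0.8381

Parallel (downhole gauge and topside master controller): 1 − (1 − 0.831000)(1 − 0.961000) = 0.993409
Series (subsea electronics module and [0.993409]): 0.874000 × 0.993409 = 0.868239
Parallel ([0.868239] and flying lead): 1 − (1 − 0.868239)(1 − 0.992000) = 0.998946
Series ([0.998946] and HPU pump): 0.998946 × 0.839000 = 0.8381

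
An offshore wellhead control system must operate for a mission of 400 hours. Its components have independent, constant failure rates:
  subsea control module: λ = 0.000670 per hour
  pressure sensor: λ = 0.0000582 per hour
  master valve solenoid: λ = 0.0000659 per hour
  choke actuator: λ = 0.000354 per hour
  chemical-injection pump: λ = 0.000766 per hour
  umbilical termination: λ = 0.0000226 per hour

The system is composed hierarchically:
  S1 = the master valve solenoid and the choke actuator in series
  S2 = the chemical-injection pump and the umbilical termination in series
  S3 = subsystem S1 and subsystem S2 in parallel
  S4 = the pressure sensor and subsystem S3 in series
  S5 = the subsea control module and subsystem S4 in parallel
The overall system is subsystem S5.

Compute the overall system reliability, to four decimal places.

R(subsea control module) = exp(−0.000670 × 400) = 0.764908
R(pressure sensor) = exp(−0.0000582 × 400) = 0.976989
R(master valve solenoid) = exp(−0.0000659 × 400) = 0.973984
R(choke actuator) = exp(−0.000354 × 400) = 0.867968
R(chemical-injection pump) = exp(−0.000766 × 400) = 0.736092
R(umbilical termination) = exp(−0.0000226 × 400) = 0.991001
Series (master valve solenoid and choke actuator): 0.973984 × 0.867968 = 0.845387
Series (chemical-injection pump and umbilical termination): 0.736092 × 0.991001 = 0.729468
Parallel ([0.845387] and [0.729468]): 1 − (1 − 0.845387)(1 − 0.729468) = 0.958172
Series (pressure sensor and [0.958172]): 0.976989 × 0.958172 = 0.936124
Parallel (subsea control module and [0.936124]): 1 − (1 − 0.764908)(1 − 0.936124) = 0.9850

0.9850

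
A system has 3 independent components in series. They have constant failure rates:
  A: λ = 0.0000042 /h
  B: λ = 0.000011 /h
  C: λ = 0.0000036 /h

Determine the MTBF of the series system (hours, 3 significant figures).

53200

Series of exponential components: λ_sys = Σ λ_i
λ_sys = 0.0000042 + 0.000011 + 0.0000036 = 1.8800e-05 /h
MTBF = 1 / λ_sys = 53200 h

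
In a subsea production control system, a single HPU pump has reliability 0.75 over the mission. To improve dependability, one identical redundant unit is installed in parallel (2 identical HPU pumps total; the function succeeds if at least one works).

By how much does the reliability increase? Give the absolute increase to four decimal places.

0.1875

R_before = 0.75
R_after = 1 − (1 − 0.75)^2 = 0.9375
ΔR = 0.9375 − 0.75 = 0.1875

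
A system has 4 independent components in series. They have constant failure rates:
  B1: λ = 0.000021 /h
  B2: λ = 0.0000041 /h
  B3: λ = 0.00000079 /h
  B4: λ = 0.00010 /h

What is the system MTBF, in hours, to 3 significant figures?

7940

Series of exponential components: λ_sys = Σ λ_i
λ_sys = 0.000021 + 0.0000041 + 0.00000079 + 0.00010 = 1.2589e-04 /h
MTBF = 1 / λ_sys = 7940 h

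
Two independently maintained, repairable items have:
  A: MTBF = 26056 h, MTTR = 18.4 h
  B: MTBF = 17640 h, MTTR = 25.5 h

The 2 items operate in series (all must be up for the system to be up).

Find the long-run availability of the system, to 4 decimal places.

0.9979

A(A) = MTBF/(MTBF+MTTR) = 26056/(26056+18.4) = 0.999294
A(B) = MTBF/(MTBF+MTTR) = 17640/(17640+25.5) = 0.998557
Series availability: 0.999294 × 0.998557 = 0.9979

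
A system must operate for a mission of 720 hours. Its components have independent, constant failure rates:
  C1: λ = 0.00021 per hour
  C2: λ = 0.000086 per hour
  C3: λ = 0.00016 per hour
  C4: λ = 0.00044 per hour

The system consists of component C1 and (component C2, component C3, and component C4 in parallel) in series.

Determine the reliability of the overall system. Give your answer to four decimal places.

R(C1) = exp(−0.00021 × 720) = 0.859676
R(C2) = exp(−0.000086 × 720) = 0.939958
R(C3) = exp(−0.00016 × 720) = 0.891188
R(C4) = exp(−0.00044 × 720) = 0.728476
Parallel (C2, C3, and C4): 1 − (1 − 0.939958)(1 − 0.891188)(1 − 0.728476) = 0.998226
Series (C1 and [0.998226]): 0.859676 × 0.998226 = 0.8582

0.8582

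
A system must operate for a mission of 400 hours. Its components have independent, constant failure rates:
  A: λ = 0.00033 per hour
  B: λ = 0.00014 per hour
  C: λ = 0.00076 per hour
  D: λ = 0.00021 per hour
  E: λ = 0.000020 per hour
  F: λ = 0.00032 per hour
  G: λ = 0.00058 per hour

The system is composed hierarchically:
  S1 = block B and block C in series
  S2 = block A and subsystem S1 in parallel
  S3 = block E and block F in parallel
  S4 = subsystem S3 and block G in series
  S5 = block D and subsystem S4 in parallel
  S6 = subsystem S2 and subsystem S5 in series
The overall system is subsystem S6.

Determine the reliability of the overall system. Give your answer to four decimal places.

R(A) = exp(−0.00033 × 400) = 0.876341
R(B) = exp(−0.00014 × 400) = 0.945539
R(C) = exp(−0.00076 × 400) = 0.737861
R(D) = exp(−0.00021 × 400) = 0.919431
R(E) = exp(−0.000020 × 400) = 0.992032
R(F) = exp(−0.00032 × 400) = 0.879853
R(G) = exp(−0.00058 × 400) = 0.792946
Series (B and C): 0.945539 × 0.737861 = 0.697676
Parallel (A and [0.697676]): 1 − (1 − 0.876341)(1 − 0.697676) = 0.962615
Parallel (E and F): 1 − (1 − 0.992032)(1 − 0.879853) = 0.999043
Series ([0.999043] and G): 0.999043 × 0.792946 = 0.792187
Parallel (D and [0.792187]): 1 − (1 − 0.919431)(1 − 0.792187) = 0.983257
Series ([0.962615] and [0.983257]): 0.962615 × 0.983257 = 0.9465

0.9465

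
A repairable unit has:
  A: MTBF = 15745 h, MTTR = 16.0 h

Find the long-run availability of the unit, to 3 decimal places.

0.999

A(A) = MTBF/(MTBF+MTTR) = 15745/(15745+16.0) = 0.999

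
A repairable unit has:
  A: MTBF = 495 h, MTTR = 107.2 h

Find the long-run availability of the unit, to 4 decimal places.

A(A) = MTBF/(MTBF+MTTR) = 495/(495+107.2) = 0.8220

0.8220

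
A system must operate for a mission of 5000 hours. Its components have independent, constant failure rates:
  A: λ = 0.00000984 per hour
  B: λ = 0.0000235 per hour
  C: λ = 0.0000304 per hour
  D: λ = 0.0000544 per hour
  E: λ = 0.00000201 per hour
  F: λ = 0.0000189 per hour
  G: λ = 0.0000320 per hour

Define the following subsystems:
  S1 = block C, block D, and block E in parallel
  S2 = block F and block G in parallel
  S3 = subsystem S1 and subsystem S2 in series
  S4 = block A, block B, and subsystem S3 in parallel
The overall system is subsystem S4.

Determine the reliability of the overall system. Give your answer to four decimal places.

0.9999

R(A) = exp(−0.00000984 × 5000) = 0.951991
R(B) = exp(−0.0000235 × 5000) = 0.889141
R(C) = exp(−0.0000304 × 5000) = 0.858988
R(D) = exp(−0.0000544 × 5000) = 0.761854
R(E) = exp(−0.00000201 × 5000) = 0.990000
R(F) = exp(−0.0000189 × 5000) = 0.909828
R(G) = exp(−0.0000320 × 5000) = 0.852144
Parallel (C, D, and E): 1 − (1 − 0.858988)(1 − 0.761854)(1 − 0.990000) = 0.999664
Parallel (F and G): 1 − (1 − 0.909828)(1 − 0.852144) = 0.986668
Series ([0.999664] and [0.986668]): 0.999664 × 0.986668 = 0.986336
Parallel (A, B, and [0.986336]): 1 − (1 − 0.951991)(1 − 0.889141)(1 − 0.986336) = 0.9999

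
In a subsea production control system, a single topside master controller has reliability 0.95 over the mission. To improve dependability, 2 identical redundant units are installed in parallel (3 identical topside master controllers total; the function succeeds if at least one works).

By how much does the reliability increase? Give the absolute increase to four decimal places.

R_before = 0.95
R_after = 1 − (1 − 0.95)^3 = 0.9999
ΔR = 0.9999 − 0.95 = 0.0499

0.0499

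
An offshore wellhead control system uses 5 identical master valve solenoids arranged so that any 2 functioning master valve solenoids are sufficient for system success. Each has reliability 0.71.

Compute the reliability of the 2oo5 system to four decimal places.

R = Σ_{i=2}^{5} C(5,i) p^i (1−p)^{5−i} with p = 0.71
C(5,2)·0.71^2·0.29^3 = 0.122945
C(5,3)·0.71^3·0.29^2 = 0.301003
C(5,4)·0.71^4·0.29^1 = 0.368469
C(5,5)·0.71^5·0.29^0 = 0.180423
Sum = 0.9728

0.9728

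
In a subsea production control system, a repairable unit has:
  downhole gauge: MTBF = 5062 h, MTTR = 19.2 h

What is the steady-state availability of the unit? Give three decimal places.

0.996

A(downhole gauge) = MTBF/(MTBF+MTTR) = 5062/(5062+19.2) = 0.996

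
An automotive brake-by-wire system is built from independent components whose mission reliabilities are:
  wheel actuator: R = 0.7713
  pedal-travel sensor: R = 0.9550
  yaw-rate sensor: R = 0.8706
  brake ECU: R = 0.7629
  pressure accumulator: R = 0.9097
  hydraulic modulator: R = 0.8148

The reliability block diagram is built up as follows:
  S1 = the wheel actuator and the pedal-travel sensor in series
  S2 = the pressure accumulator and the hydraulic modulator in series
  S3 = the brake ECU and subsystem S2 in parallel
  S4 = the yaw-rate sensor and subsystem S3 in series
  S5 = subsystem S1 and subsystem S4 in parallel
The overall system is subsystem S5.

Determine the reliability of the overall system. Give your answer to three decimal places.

0.952

Series (wheel actuator and pedal-travel sensor): 0.77130 × 0.95500 = 0.73659
Series (pressure accumulator and hydraulic modulator): 0.90970 × 0.81480 = 0.74122
Parallel (brake ECU and [0.74122]): 1 − (1 − 0.76290)(1 − 0.74122) = 0.93864
Series (yaw-rate sensor and [0.93864]): 0.87060 × 0.93864 = 0.81718
Parallel ([0.73659] and [0.81718]): 1 − (1 − 0.73659)(1 − 0.81718) = 0.952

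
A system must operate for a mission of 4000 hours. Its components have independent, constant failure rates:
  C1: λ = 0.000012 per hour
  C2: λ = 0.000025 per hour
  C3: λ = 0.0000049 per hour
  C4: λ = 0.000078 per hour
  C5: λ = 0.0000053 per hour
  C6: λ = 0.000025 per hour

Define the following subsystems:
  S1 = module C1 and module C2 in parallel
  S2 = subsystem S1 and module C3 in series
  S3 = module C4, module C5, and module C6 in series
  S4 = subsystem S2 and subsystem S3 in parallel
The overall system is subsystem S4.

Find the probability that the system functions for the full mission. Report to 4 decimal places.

0.9916

R(C1) = exp(−0.000012 × 4000) = 0.953134
R(C2) = exp(−0.000025 × 4000) = 0.904837
R(C3) = exp(−0.0000049 × 4000) = 0.980591
R(C4) = exp(−0.000078 × 4000) = 0.731982
R(C5) = exp(−0.0000053 × 4000) = 0.979023
R(C6) = exp(−0.000025 × 4000) = 0.904837
Parallel (C1 and C2): 1 − (1 − 0.953134)(1 − 0.904837) = 0.995540
Series ([0.995540] and C3): 0.995540 × 0.980591 = 0.976218
Series (C4, C5, and C6): 0.731982 × 0.979023 × 0.904837 = 0.648431
Parallel ([0.976218] and [0.648431]): 1 − (1 − 0.976218)(1 − 0.648431) = 0.9916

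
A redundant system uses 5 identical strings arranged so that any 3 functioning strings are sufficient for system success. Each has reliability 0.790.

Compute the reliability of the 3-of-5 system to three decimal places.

R = Σ_{i=3}^{5} C(5,i) p^i (1−p)^{5−i} with p = 0.790
C(5,3)·0.790^3·0.210^2 = 0.21743
C(5,4)·0.790^4·0.210^1 = 0.40898
C(5,5)·0.790^5·0.210^0 = 0.30771
Sum = 0.934

0.934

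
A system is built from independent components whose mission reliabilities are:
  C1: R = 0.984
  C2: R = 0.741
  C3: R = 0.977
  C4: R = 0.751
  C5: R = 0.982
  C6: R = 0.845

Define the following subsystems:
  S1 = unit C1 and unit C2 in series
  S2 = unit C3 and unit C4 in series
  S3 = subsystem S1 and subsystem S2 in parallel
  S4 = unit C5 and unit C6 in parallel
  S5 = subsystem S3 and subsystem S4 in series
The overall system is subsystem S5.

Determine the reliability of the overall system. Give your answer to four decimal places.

0.9253

Series (C1 and C2): 0.984000 × 0.741000 = 0.729144
Series (C3 and C4): 0.977000 × 0.751000 = 0.733727
Parallel ([0.729144] and [0.733727]): 1 − (1 − 0.729144)(1 − 0.733727) = 0.927878
Parallel (C5 and C6): 1 − (1 − 0.982000)(1 − 0.845000) = 0.997210
Series ([0.927878] and [0.997210]): 0.927878 × 0.997210 = 0.9253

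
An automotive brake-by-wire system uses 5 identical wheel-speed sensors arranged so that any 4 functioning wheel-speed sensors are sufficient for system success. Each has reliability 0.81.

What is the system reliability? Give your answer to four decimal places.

R = Σ_{i=4}^{5} C(5,i) p^i (1−p)^{5−i} with p = 0.81
C(5,4)·0.81^4·0.19^1 = 0.408944
C(5,5)·0.81^5·0.19^0 = 0.348678
Sum = 0.7576

0.7576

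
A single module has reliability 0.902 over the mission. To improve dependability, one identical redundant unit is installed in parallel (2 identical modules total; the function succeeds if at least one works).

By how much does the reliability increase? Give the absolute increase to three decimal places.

0.088

R_before = 0.902
R_after = 1 − (1 − 0.902)^2 = 0.990
ΔR = 0.990 − 0.902 = 0.088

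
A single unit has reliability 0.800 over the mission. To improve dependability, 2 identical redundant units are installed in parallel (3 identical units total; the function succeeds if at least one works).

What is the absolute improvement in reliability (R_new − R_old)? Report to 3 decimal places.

R_before = 0.800
R_after = 1 − (1 − 0.800)^3 = 0.992
ΔR = 0.992 − 0.800 = 0.192

0.192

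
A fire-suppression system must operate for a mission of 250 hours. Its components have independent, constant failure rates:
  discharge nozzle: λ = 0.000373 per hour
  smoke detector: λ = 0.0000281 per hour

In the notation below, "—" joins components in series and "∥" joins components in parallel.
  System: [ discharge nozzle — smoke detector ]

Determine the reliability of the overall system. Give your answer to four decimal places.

0.9046

R(discharge nozzle) = exp(−0.000373 × 250) = 0.910966
R(smoke detector) = exp(−0.0000281 × 250) = 0.993000
Series (discharge nozzle and smoke detector): 0.910966 × 0.993000 = 0.9046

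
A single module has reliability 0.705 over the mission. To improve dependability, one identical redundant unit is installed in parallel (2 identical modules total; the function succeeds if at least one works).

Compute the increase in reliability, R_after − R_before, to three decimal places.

0.208

R_before = 0.705
R_after = 1 − (1 − 0.705)^2 = 0.913
ΔR = 0.913 − 0.705 = 0.208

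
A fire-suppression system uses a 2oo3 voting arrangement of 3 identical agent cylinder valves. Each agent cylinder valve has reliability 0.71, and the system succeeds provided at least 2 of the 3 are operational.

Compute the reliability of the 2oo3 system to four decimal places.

0.7965

R = Σ_{i=2}^{3} C(3,i) p^i (1−p)^{3−i} with p = 0.71
C(3,2)·0.71^2·0.29^1 = 0.438567
C(3,3)·0.71^3·0.29^0 = 0.357911
Sum = 0.7965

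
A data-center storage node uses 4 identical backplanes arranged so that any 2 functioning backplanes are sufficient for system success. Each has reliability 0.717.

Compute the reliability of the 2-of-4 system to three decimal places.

0.929

R = Σ_{i=2}^{4} C(4,i) p^i (1−p)^{4−i} with p = 0.717
C(4,2)·0.717^2·0.283^2 = 0.24704
C(4,3)·0.717^3·0.283^1 = 0.41726
C(4,4)·0.717^4·0.283^0 = 0.26429
Sum = 0.929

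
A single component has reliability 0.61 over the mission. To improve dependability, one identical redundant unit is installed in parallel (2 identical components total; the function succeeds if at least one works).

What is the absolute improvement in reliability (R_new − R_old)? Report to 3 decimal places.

0.238

R_before = 0.61
R_after = 1 − (1 − 0.61)^2 = 0.848
ΔR = 0.848 − 0.61 = 0.238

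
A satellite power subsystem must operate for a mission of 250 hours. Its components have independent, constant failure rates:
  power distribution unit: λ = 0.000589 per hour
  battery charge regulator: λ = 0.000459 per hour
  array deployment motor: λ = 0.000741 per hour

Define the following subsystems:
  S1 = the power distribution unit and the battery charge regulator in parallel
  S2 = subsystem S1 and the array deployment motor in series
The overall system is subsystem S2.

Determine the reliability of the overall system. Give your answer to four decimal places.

0.8186

R(power distribution unit) = exp(−0.000589 × 250) = 0.863078
R(battery charge regulator) = exp(−0.000459 × 250) = 0.891589
R(array deployment motor) = exp(−0.000741 × 250) = 0.830897
Parallel (power distribution unit and battery charge regulator): 1 − (1 − 0.863078)(1 − 0.891589) = 0.985156
Series ([0.985156] and array deployment motor): 0.985156 × 0.830897 = 0.8186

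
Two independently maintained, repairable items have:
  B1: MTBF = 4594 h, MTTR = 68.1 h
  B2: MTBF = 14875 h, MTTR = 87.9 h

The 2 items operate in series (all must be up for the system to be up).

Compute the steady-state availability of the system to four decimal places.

A(B1) = MTBF/(MTBF+MTTR) = 4594/(4594+68.1) = 0.985393
A(B2) = MTBF/(MTBF+MTTR) = 14875/(14875+87.9) = 0.994125
Series availability: 0.985393 × 0.994125 = 0.9796

0.9796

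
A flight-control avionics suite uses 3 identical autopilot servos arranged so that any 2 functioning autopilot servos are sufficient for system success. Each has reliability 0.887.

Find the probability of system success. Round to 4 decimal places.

R = Σ_{i=2}^{3} C(3,i) p^i (1−p)^{3−i} with p = 0.887
C(3,2)·0.887^2·0.113^1 = 0.266715
C(3,3)·0.887^3·0.113^0 = 0.697864
Sum = 0.9646

0.9646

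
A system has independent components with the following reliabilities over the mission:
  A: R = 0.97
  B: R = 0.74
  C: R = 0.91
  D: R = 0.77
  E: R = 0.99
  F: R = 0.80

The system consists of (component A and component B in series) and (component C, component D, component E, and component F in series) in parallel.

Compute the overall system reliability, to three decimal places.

Series (A and B): 0.97000 × 0.74000 = 0.71780
Series (C, D, E, and F): 0.91000 × 0.77000 × 0.99000 × 0.80000 = 0.55495
Parallel ([0.71780] and [0.55495]): 1 − (1 − 0.71780)(1 − 0.55495) = 0.874

0.874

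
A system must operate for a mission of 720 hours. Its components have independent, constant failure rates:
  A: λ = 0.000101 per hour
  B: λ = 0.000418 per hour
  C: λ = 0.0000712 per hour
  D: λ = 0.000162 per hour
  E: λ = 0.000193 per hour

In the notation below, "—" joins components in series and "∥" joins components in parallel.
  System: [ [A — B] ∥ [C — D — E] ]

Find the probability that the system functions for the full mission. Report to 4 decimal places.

0.9176

R(A) = exp(−0.000101 × 720) = 0.929861
R(B) = exp(−0.000418 × 720) = 0.740107
R(C) = exp(−0.0000712 × 720) = 0.950028
R(D) = exp(−0.000162 × 720) = 0.889906
R(E) = exp(−0.000193 × 720) = 0.870263
Series (A and B): 0.929861 × 0.740107 = 0.688197
Series (C, D, and E): 0.950028 × 0.889906 × 0.870263 = 0.735751
Parallel ([0.688197] and [0.735751]): 1 − (1 − 0.688197)(1 − 0.735751) = 0.9176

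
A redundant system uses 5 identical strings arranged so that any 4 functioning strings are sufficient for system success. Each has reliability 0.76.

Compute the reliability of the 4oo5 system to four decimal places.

0.6539

R = Σ_{i=4}^{5} C(5,i) p^i (1−p)^{5−i} with p = 0.76
C(5,4)·0.76^4·0.24^1 = 0.400346
C(5,5)·0.76^5·0.24^0 = 0.253553
Sum = 0.6539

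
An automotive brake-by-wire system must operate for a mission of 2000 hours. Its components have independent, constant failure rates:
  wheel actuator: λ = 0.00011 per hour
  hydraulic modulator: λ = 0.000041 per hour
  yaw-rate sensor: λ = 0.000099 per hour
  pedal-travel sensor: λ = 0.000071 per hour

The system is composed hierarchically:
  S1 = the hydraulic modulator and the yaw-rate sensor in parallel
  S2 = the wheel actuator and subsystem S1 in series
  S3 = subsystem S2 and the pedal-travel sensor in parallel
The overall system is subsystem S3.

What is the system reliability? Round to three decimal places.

R(wheel actuator) = exp(−0.00011 × 2000) = 0.80252
R(hydraulic modulator) = exp(−0.000041 × 2000) = 0.92127
R(yaw-rate sensor) = exp(−0.000099 × 2000) = 0.82037
R(pedal-travel sensor) = exp(−0.000071 × 2000) = 0.86762
Parallel (hydraulic modulator and yaw-rate sensor): 1 − (1 − 0.92127)(1 − 0.82037) = 0.98586
Series (wheel actuator and [0.98586]): 0.80252 × 0.98586 = 0.79117
Parallel ([0.79117] and pedal-travel sensor): 1 − (1 − 0.79117)(1 − 0.86762) = 0.972

0.972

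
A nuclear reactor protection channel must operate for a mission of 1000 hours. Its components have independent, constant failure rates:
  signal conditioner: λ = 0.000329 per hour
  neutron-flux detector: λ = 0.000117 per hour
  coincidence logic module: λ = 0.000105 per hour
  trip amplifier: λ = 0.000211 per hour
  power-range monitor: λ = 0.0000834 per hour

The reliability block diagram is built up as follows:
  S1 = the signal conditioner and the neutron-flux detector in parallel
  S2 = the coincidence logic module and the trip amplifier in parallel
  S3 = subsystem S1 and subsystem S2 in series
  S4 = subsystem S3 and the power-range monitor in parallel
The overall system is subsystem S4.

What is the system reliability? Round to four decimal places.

0.9961

R(signal conditioner) = exp(−0.000329 × 1000) = 0.719643
R(neutron-flux detector) = exp(−0.000117 × 1000) = 0.889585
R(coincidence logic module) = exp(−0.000105 × 1000) = 0.900325
R(trip amplifier) = exp(−0.000211 × 1000) = 0.809774
R(power-range monitor) = exp(−0.0000834 × 1000) = 0.919983
Parallel (signal conditioner and neutron-flux detector): 1 − (1 − 0.719643)(1 − 0.889585) = 0.969044
Parallel (coincidence logic module and trip amplifier): 1 − (1 − 0.900325)(1 − 0.809774) = 0.981039
Series ([0.969044] and [0.981039]): 0.969044 × 0.981039 = 0.950670
Parallel ([0.950670] and power-range monitor): 1 − (1 − 0.950670)(1 − 0.919983) = 0.9961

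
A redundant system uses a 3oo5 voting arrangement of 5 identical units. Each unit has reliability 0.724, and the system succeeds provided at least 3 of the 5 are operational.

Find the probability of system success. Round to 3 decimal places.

0.867

R = Σ_{i=3}^{5} C(5,i) p^i (1−p)^{5−i} with p = 0.724
C(5,3)·0.724^3·0.276^2 = 0.28909
C(5,4)·0.724^4·0.276^1 = 0.37917
C(5,5)·0.724^5·0.276^0 = 0.19893
Sum = 0.867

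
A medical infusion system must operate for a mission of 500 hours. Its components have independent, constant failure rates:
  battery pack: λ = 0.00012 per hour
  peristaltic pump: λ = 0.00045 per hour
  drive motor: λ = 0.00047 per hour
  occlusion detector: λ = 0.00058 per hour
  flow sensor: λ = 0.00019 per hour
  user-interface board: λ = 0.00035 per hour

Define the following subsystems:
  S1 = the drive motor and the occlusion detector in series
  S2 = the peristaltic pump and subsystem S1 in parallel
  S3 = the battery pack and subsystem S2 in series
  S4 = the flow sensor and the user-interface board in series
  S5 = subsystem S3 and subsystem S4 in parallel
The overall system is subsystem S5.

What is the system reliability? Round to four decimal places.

0.9679

R(battery pack) = exp(−0.00012 × 500) = 0.941765
R(peristaltic pump) = exp(−0.00045 × 500) = 0.798516
R(drive motor) = exp(−0.00047 × 500) = 0.790571
R(occlusion detector) = exp(−0.00058 × 500) = 0.748264
R(flow sensor) = exp(−0.00019 × 500) = 0.909373
R(user-interface board) = exp(−0.00035 × 500) = 0.839457
Series (drive motor and occlusion detector): 0.790571 × 0.748264 = 0.591556
Parallel (peristaltic pump and [0.591556]): 1 − (1 − 0.798516)(1 − 0.591556) = 0.917705
Series (battery pack and [0.917705]): 0.941765 × 0.917705 = 0.864262
Series (flow sensor and user-interface board): 0.909373 × 0.839457 = 0.763380
Parallel ([0.864262] and [0.763380]): 1 − (1 − 0.864262)(1 − 0.763380) = 0.9679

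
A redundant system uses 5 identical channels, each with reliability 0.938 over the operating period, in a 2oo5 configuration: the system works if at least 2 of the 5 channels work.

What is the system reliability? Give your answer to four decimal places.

0.9999

R = Σ_{i=2}^{5} C(5,i) p^i (1−p)^{5−i} with p = 0.938
C(5,2)·0.938^2·0.062^3 = 0.002097
C(5,3)·0.938^3·0.062^2 = 0.031724
C(5,4)·0.938^4·0.062^1 = 0.239979
C(5,5)·0.938^5·0.062^0 = 0.726130
Sum = 0.9999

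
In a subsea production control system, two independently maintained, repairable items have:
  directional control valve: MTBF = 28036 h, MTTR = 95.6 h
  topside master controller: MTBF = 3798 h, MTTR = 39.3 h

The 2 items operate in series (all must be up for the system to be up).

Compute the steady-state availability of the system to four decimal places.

0.9864

A(directional control valve) = MTBF/(MTBF+MTTR) = 28036/(28036+95.6) = 0.996602
A(topside master controller) = MTBF/(MTBF+MTTR) = 3798/(3798+39.3) = 0.989758
Series availability: 0.996602 × 0.989758 = 0.9864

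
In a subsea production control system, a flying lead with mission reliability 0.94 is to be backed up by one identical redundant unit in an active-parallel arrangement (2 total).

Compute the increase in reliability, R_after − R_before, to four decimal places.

R_before = 0.94
R_after = 1 − (1 − 0.94)^2 = 0.9964
ΔR = 0.9964 − 0.94 = 0.0564

0.0564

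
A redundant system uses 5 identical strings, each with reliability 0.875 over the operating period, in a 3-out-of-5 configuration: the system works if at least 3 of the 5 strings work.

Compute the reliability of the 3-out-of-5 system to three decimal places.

R = Σ_{i=3}^{5} C(5,i) p^i (1−p)^{5−i} with p = 0.875
C(5,3)·0.875^3·0.125^2 = 0.10468
C(5,4)·0.875^4·0.125^1 = 0.36636
C(5,5)·0.875^5·0.125^0 = 0.51291
Sum = 0.984

0.984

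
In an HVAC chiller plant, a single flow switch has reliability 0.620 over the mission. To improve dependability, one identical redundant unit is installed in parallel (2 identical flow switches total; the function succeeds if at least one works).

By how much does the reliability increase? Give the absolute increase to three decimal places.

0.236

R_before = 0.620
R_after = 1 − (1 − 0.620)^2 = 0.856
ΔR = 0.856 − 0.620 = 0.236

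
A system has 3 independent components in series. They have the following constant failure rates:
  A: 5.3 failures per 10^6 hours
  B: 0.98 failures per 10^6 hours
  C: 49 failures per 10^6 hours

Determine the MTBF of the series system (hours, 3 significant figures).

Series of exponential components: λ_sys = Σ λ_i
λ_sys = 0.0000053 + 0.00000098 + 0.000049 = 5.5280e-05 /h
MTBF = 1 / λ_sys = 18100 h

18100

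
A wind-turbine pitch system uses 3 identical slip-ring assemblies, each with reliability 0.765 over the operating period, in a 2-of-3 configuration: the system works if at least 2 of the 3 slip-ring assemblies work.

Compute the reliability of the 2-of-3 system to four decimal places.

R = Σ_{i=2}^{3} C(3,i) p^i (1−p)^{3−i} with p = 0.765
C(3,2)·0.765^2·0.235^1 = 0.412584
C(3,3)·0.765^3·0.235^0 = 0.447697
Sum = 0.8603

0.8603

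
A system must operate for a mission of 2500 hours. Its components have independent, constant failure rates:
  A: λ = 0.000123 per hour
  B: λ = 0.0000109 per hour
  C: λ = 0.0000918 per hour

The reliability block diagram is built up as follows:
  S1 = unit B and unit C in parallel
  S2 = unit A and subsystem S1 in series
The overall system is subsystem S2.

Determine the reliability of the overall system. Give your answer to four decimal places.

0.7312

R(A) = exp(−0.000123 × 2500) = 0.735283
R(B) = exp(−0.0000109 × 2500) = 0.973118
R(C) = exp(−0.0000918 × 2500) = 0.794931
Parallel (B and C): 1 − (1 − 0.973118)(1 − 0.794931) = 0.994487
Series (A and [0.994487]): 0.735283 × 0.994487 = 0.7312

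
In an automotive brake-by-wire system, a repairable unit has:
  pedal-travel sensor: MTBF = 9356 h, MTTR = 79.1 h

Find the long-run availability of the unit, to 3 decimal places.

0.992

A(pedal-travel sensor) = MTBF/(MTBF+MTTR) = 9356/(9356+79.1) = 0.992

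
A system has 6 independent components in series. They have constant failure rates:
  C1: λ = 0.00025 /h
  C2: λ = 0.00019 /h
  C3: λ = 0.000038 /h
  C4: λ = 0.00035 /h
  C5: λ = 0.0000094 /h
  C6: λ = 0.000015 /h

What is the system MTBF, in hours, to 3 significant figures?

1170

Series of exponential components: λ_sys = Σ λ_i
λ_sys = 0.00025 + 0.00019 + 0.000038 + 0.00035 + 0.0000094 + 0.000015 = 8.5240e-04 /h
MTBF = 1 / λ_sys = 1170 h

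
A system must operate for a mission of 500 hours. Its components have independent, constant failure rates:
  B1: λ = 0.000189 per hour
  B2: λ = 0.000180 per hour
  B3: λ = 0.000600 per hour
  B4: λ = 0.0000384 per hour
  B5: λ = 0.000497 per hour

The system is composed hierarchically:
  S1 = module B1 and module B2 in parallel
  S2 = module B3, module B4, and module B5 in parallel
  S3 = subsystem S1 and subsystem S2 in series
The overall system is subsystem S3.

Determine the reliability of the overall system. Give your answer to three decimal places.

R(B1) = exp(−0.000189 × 500) = 0.90983
R(B2) = exp(−0.000180 × 500) = 0.91393
R(B3) = exp(−0.000600 × 500) = 0.74082
R(B4) = exp(−0.0000384 × 500) = 0.98098
R(B5) = exp(−0.000497 × 500) = 0.77997
Parallel (B1 and B2): 1 − (1 − 0.90983)(1 − 0.91393) = 0.99224
Parallel (B3, B4, and B5): 1 − (1 − 0.74082)(1 − 0.98098)(1 − 0.77997) = 0.99892
Series ([0.99224] and [0.99892]): 0.99224 × 0.99892 = 0.991

0.991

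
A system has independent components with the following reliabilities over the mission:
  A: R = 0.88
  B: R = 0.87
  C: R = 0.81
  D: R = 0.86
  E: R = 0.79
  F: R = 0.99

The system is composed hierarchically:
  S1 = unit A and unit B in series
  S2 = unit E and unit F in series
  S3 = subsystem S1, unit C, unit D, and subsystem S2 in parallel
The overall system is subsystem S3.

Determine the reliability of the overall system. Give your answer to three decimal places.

0.999

Series (A and B): 0.88000 × 0.87000 = 0.76560
Series (E and F): 0.79000 × 0.99000 = 0.78210
Parallel ([0.76560], C, D, and [0.78210]): 1 − (1 − 0.76560)(1 − 0.81000)(1 − 0.86000)(1 − 0.78210) = 0.999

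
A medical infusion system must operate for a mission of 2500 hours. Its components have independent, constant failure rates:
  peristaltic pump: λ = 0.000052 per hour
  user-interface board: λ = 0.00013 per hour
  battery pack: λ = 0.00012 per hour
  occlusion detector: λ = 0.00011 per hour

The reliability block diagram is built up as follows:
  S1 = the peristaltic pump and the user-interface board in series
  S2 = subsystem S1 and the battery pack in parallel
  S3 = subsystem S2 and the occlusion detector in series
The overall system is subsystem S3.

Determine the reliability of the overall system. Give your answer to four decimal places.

0.6876

R(peristaltic pump) = exp(−0.000052 × 2500) = 0.878095
R(user-interface board) = exp(−0.00013 × 2500) = 0.722527
R(battery pack) = exp(−0.00012 × 2500) = 0.740818
R(occlusion detector) = exp(−0.00011 × 2500) = 0.759572
Series (peristaltic pump and user-interface board): 0.878095 × 0.722527 = 0.634447
Parallel ([0.634447] and battery pack): 1 − (1 − 0.634447)(1 − 0.740818) = 0.905255
Series ([0.905255] and occlusion detector): 0.905255 × 0.759572 = 0.6876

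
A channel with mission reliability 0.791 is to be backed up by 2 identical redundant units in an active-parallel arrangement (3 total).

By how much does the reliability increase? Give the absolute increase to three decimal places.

0.200

R_before = 0.791
R_after = 1 − (1 − 0.791)^3 = 0.991
ΔR = 0.991 − 0.791 = 0.200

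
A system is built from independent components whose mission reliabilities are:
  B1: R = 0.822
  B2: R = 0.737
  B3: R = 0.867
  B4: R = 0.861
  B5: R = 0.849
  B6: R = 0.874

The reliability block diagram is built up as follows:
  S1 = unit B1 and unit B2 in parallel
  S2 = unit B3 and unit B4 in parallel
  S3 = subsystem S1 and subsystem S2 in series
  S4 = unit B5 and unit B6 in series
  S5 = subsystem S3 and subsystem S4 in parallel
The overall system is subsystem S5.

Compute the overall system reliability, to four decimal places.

0.9834

Parallel (B1 and B2): 1 − (1 − 0.822000)(1 − 0.737000) = 0.953186
Parallel (B3 and B4): 1 − (1 − 0.867000)(1 − 0.861000) = 0.981513
Series ([0.953186] and [0.981513]): 0.953186 × 0.981513 = 0.935564
Series (B5 and B6): 0.849000 × 0.874000 = 0.742026
Parallel ([0.935564] and [0.742026]): 1 − (1 − 0.935564)(1 − 0.742026) = 0.9834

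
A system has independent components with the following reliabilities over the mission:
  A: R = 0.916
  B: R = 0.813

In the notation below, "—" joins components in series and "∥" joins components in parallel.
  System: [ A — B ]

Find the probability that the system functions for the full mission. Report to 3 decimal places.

Series (A and B): 0.91600 × 0.81300 = 0.745

0.745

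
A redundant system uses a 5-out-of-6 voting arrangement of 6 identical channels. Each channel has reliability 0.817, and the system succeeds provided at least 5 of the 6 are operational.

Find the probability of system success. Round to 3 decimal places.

R = Σ_{i=5}^{6} C(6,i) p^i (1−p)^{6−i} with p = 0.817
C(6,5)·0.817^5·0.183^1 = 0.39968
C(6,6)·0.817^6·0.183^0 = 0.29739
Sum = 0.697

0.697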